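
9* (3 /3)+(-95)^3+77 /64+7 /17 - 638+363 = -857639.39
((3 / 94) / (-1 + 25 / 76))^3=-54872 / 510082399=-0.00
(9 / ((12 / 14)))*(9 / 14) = 27 / 4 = 6.75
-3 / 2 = -1.50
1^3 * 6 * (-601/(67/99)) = -356994/67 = -5328.27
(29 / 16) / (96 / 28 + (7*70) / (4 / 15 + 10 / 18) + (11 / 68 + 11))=4403 / 1483140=0.00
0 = 0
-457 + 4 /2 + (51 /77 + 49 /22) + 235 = -33435 /154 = -217.11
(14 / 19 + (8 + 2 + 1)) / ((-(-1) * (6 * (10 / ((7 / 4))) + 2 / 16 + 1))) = 12488 / 37677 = 0.33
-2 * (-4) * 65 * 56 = 29120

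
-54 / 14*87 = -2349 / 7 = -335.57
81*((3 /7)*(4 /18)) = 54 /7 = 7.71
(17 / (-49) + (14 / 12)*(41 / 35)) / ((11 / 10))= 1499 / 1617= 0.93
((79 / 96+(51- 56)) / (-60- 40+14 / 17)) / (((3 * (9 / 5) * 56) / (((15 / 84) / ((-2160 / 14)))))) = -34085 / 211443499008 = -0.00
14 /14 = 1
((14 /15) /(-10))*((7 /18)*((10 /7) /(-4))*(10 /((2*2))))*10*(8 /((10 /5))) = 35 /27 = 1.30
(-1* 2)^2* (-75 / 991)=-300 / 991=-0.30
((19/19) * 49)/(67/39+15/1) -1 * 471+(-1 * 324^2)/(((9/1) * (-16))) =260.93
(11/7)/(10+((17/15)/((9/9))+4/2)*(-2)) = 165/392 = 0.42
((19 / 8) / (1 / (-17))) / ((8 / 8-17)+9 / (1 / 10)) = -323 / 592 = -0.55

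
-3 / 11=-0.27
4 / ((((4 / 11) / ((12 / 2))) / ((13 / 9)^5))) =8168446 / 19683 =415.00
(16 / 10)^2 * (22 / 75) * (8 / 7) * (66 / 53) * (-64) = -15859712 / 231875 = -68.40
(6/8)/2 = 0.38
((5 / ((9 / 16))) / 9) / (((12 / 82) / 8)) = 13120 / 243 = 53.99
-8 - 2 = -10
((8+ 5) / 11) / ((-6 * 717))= -13 / 47322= -0.00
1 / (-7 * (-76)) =1 / 532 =0.00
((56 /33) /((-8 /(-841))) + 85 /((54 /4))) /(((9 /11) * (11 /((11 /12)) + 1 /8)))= 438824 /23571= 18.62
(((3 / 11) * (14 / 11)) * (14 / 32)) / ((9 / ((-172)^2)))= 181202 / 363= 499.18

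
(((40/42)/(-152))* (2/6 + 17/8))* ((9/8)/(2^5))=-295/544768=-0.00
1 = 1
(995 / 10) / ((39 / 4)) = 398 / 39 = 10.21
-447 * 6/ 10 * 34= -45594/ 5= -9118.80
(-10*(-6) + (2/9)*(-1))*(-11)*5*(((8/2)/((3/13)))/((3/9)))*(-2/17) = 3077360/153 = 20113.46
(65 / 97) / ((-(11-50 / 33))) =-2145 / 30361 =-0.07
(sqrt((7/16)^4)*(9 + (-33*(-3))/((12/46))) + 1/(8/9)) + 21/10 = 77.59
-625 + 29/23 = -14346/23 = -623.74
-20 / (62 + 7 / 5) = -100 / 317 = -0.32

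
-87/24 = -29/8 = -3.62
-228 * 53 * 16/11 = -193344/11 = -17576.73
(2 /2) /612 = 1 /612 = 0.00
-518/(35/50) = -740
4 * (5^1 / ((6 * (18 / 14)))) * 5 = 350 / 27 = 12.96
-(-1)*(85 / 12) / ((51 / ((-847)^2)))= 3587045 / 36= 99640.14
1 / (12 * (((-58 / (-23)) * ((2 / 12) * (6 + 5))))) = 23 / 1276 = 0.02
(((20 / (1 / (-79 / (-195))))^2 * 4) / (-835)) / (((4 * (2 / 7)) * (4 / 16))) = -1397984 / 1270035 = -1.10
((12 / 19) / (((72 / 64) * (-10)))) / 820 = -4 / 58425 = -0.00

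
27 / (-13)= -27 / 13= -2.08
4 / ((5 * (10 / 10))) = 4 / 5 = 0.80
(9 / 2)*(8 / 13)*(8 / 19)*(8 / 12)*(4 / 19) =768 / 4693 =0.16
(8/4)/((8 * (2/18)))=9/4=2.25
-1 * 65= -65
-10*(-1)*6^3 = 2160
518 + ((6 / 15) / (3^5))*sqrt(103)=2*sqrt(103) / 1215 + 518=518.02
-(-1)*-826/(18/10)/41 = -4130/369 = -11.19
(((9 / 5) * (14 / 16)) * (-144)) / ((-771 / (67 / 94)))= 12663 / 60395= 0.21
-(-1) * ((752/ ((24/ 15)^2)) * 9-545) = 2098.75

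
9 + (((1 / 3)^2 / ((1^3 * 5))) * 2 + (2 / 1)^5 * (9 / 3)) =4727 / 45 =105.04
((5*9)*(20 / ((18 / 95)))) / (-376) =-2375 / 188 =-12.63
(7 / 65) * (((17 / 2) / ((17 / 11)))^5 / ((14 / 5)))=161051 / 832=193.57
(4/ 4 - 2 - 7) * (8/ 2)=-32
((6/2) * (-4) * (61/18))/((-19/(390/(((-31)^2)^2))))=15860/17546899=0.00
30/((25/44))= 264/5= 52.80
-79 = -79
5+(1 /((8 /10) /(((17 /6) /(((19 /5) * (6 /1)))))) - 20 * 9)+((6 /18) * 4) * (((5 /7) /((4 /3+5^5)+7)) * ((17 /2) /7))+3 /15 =-5502175489 /31505040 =-174.64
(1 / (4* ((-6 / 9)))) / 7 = -3 / 56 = -0.05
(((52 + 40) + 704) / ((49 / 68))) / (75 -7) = 796 / 49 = 16.24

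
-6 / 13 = -0.46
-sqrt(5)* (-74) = 74* sqrt(5) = 165.47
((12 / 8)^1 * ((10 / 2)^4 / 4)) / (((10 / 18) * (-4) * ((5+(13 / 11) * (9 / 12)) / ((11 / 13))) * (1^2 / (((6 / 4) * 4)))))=-1225125 / 13468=-90.97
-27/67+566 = 37895/67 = 565.60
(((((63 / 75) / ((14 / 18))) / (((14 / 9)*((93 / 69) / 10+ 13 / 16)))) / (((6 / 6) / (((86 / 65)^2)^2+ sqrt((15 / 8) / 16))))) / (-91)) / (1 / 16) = -13044175386624 / 33032313803125 - 14904*sqrt(30) / 1850485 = -0.44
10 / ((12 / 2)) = 5 / 3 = 1.67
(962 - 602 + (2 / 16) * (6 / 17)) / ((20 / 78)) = 954837 / 680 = 1404.17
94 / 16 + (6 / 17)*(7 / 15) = 4107 / 680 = 6.04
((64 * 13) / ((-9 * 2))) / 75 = -416 / 675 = -0.62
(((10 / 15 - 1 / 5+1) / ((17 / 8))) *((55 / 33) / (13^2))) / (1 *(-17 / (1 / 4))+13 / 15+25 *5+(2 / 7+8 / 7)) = 280 / 2439177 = 0.00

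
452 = 452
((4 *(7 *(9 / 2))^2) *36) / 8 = 35721 / 2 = 17860.50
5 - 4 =1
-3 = -3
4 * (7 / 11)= 28 / 11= 2.55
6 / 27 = 2 / 9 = 0.22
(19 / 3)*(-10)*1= -190 / 3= -63.33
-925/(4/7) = -6475/4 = -1618.75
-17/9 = -1.89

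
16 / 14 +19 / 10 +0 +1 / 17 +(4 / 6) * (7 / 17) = 3.38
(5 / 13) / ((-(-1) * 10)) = 1 / 26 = 0.04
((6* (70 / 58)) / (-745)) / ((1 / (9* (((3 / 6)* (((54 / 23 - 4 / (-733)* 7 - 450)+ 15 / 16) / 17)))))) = 1.15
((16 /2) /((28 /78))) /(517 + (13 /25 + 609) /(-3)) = 0.07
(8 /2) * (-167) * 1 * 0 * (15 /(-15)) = 0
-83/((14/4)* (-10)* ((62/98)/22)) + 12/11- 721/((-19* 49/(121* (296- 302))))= -108549044/226765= -478.69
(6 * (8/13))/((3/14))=224/13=17.23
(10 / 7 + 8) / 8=33 / 28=1.18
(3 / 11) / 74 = 3 / 814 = 0.00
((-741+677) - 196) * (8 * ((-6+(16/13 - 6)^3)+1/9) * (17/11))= 6150988960/16731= 367640.25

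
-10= -10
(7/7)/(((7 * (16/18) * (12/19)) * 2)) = 57/448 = 0.13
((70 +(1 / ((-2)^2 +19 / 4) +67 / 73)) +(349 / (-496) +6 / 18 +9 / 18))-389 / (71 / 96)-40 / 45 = -369021304697 / 809791920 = -455.70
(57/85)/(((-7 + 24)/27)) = 1539/1445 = 1.07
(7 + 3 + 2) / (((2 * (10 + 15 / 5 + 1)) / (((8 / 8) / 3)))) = 0.14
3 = 3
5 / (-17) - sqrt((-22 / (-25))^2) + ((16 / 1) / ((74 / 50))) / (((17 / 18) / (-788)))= -141858463 / 15725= -9021.21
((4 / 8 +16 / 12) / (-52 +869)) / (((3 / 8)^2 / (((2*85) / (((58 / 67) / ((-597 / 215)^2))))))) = 15877149728 / 657125355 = 24.16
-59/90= -0.66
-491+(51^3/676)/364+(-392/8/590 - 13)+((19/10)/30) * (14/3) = -1643860709831/3266499600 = -503.25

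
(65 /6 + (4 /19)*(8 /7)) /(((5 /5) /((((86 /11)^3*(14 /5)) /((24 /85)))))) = 11944257103 /227601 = 52478.93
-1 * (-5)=5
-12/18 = -2/3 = -0.67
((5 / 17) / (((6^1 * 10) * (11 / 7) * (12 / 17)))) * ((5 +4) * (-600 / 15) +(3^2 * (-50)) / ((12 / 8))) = -35 / 12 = -2.92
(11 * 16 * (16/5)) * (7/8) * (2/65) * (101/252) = 17776/2925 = 6.08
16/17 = 0.94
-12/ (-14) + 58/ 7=64/ 7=9.14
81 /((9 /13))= 117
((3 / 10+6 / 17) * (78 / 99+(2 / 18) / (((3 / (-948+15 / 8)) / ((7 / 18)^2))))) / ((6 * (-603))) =14278559 / 17536590720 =0.00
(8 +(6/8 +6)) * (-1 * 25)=-1475/4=-368.75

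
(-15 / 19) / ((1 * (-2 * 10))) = 3 / 76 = 0.04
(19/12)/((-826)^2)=19/8187312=0.00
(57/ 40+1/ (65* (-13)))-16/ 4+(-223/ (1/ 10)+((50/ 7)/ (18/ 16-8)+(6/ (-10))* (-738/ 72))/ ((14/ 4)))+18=-8063797569/ 3643640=-2213.12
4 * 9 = 36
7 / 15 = 0.47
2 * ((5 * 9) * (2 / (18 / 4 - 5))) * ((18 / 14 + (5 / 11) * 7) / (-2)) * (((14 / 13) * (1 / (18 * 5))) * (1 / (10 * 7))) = 688 / 5005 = 0.14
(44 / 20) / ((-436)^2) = 11 / 950480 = 0.00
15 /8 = 1.88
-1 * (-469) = 469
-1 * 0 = 0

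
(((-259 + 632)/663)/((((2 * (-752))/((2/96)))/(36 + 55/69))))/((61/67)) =-63452149/201456612864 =-0.00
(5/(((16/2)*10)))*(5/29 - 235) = -3405/232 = -14.68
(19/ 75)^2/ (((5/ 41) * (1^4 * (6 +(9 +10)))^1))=14801/ 703125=0.02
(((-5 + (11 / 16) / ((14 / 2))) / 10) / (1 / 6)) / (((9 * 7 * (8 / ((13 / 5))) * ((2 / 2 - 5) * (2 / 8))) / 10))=2379 / 15680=0.15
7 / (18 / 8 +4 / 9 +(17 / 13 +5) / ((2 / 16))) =3276 / 24877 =0.13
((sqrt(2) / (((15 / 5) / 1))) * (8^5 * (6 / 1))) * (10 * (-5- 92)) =-63569920 * sqrt(2) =-89901443.02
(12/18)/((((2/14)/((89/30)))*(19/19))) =623/45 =13.84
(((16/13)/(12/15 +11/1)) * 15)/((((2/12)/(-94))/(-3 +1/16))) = 2592.05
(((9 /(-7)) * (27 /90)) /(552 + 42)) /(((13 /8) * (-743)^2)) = -2 /2763005245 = -0.00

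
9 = 9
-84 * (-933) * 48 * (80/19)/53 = 300948480/1007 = 298856.48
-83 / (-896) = 83 / 896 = 0.09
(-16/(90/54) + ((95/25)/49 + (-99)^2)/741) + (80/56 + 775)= 141615157/181545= 780.06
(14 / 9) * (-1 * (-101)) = 157.11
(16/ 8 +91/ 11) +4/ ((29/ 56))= 5741/ 319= 18.00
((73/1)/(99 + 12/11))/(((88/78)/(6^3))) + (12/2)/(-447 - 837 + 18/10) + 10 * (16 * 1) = 299.63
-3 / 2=-1.50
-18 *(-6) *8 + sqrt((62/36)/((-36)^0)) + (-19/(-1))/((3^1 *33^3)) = sqrt(62)/6 + 93148723/107811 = 865.31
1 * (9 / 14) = 9 / 14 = 0.64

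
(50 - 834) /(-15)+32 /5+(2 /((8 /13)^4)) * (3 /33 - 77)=-1013.89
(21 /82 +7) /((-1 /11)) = -6545 /82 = -79.82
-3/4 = -0.75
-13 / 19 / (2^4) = -0.04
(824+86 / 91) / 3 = 75070 / 273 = 274.98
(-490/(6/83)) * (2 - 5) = 20335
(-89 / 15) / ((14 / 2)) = -89 / 105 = -0.85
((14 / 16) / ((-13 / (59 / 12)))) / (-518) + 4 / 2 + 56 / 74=254651 / 92352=2.76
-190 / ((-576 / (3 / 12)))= 95 / 1152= 0.08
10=10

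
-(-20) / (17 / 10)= 200 / 17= 11.76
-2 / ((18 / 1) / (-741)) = 247 / 3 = 82.33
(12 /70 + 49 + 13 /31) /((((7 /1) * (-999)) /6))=-107612 /2529135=-0.04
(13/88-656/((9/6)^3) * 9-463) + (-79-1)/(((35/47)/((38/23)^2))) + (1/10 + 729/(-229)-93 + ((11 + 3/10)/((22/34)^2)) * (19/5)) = -2498.96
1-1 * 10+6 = -3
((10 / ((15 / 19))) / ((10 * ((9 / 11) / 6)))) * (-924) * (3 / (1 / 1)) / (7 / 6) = -110352 / 5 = -22070.40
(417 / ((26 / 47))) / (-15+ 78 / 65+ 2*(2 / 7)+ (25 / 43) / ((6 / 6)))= -29496495 / 494884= -59.60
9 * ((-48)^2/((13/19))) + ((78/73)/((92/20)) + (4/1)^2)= 661853438/21827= 30322.69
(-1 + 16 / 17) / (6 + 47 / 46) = -46 / 5491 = -0.01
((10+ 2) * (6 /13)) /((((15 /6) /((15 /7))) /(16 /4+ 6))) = 4320 /91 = 47.47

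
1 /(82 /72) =36 /41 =0.88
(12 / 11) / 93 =4 / 341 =0.01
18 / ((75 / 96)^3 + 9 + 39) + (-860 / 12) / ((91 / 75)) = -1212064913 / 20650357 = -58.69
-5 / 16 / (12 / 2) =-5 / 96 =-0.05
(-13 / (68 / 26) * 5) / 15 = -169 / 102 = -1.66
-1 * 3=-3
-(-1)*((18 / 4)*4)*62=1116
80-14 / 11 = 866 / 11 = 78.73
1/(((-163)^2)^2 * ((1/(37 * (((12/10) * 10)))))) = 444/705911761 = 0.00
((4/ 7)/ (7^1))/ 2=2/ 49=0.04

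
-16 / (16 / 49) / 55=-0.89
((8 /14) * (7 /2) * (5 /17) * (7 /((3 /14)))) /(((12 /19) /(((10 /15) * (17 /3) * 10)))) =93100 /81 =1149.38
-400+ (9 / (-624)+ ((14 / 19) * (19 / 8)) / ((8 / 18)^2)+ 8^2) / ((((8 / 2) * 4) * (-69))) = -367471807 / 918528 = -400.07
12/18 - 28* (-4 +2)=170/3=56.67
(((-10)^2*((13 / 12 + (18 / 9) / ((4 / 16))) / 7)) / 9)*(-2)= -5450 / 189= -28.84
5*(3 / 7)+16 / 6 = 101 / 21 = 4.81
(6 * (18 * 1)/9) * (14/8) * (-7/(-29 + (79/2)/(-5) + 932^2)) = -1470/8685871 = -0.00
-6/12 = -1/2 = -0.50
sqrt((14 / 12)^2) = 7 / 6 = 1.17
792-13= 779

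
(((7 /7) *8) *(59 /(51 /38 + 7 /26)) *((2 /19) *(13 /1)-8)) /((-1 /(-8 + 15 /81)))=-9062872 /597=-15180.69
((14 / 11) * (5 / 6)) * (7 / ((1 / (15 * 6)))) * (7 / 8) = 25725 / 44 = 584.66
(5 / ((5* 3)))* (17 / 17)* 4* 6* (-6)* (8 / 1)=-384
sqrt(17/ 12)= sqrt(51)/ 6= 1.19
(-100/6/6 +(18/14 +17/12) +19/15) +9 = 12841/1260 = 10.19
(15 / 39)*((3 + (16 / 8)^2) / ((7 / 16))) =80 / 13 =6.15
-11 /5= -2.20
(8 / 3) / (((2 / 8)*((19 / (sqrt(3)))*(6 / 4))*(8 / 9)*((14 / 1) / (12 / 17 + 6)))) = 24*sqrt(3) / 119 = 0.35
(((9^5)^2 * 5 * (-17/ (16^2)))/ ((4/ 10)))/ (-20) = 296376674085/ 2048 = 144715172.89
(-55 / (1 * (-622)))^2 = 3025 / 386884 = 0.01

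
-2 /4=-0.50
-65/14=-4.64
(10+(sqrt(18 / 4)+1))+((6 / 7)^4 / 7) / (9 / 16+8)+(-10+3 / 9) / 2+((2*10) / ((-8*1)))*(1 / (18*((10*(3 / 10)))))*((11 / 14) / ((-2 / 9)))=3*sqrt(2) / 2+233548109 / 36840944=8.46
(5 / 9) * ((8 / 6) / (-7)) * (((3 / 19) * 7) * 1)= -20 / 171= -0.12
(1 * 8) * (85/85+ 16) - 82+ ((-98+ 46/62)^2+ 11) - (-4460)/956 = 2188564425/229679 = 9528.80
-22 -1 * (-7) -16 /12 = -49 /3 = -16.33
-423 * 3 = -1269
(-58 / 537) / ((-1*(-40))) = -29 / 10740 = -0.00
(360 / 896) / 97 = 0.00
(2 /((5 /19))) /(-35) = -0.22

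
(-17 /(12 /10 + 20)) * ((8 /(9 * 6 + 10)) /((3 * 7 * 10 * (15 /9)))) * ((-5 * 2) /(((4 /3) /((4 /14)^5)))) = 51 /12470794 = 0.00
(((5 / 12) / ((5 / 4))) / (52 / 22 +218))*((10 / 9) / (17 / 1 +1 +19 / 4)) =55 / 744471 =0.00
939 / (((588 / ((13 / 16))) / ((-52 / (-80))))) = 52897 / 62720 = 0.84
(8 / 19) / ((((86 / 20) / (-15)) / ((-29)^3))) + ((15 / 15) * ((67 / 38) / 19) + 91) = 1114966467 / 31046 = 35913.37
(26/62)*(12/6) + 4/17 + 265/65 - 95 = -615556/6851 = -89.85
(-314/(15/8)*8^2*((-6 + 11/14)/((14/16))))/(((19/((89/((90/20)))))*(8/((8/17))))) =8356077568/2136645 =3910.84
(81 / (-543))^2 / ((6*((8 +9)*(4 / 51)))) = 729 / 262088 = 0.00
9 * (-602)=-5418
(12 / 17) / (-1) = -12 / 17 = -0.71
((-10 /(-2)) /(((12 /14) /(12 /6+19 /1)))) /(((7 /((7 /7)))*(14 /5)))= 25 /4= 6.25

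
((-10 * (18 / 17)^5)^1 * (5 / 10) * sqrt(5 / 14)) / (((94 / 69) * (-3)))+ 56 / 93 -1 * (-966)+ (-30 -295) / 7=54325080 * sqrt(70) / 467132953+ 599033 / 651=921.15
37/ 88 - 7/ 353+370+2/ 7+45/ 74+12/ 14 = 2994173899/ 8045576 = 372.15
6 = 6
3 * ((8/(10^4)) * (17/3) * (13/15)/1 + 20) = 1125221/18750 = 60.01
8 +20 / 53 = 444 / 53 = 8.38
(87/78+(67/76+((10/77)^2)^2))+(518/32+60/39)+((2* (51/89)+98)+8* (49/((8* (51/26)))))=90708688269490675/630579749047248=143.85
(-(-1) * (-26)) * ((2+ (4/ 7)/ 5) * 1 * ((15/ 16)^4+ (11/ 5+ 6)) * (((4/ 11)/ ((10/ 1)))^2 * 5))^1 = -1414188581/ 433664000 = -3.26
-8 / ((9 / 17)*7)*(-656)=89216 / 63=1416.13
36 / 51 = 12 / 17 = 0.71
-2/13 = -0.15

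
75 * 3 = 225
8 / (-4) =-2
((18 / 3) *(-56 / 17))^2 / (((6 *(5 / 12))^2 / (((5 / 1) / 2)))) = 156.26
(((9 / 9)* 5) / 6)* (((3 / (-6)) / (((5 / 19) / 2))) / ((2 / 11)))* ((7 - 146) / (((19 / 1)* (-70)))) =-1529 / 840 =-1.82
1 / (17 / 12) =12 / 17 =0.71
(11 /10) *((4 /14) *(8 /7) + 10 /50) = 1419 /2450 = 0.58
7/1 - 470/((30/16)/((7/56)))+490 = 465.67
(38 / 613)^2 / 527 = 1444 / 198030263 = 0.00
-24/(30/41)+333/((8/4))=1337/10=133.70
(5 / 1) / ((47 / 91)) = 455 / 47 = 9.68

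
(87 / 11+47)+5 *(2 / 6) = 1867 / 33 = 56.58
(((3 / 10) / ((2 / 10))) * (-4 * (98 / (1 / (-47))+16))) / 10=2754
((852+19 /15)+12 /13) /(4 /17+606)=2831639 /2009670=1.41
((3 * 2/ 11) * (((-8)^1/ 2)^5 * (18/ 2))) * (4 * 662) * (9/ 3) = -439271424/ 11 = -39933765.82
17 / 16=1.06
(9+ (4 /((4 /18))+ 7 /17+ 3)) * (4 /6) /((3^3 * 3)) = 1034 /4131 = 0.25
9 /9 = 1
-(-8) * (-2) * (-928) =14848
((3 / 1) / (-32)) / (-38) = 3 / 1216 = 0.00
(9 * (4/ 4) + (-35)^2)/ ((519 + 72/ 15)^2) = 30850/ 6859161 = 0.00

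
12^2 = 144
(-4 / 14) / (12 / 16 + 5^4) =-0.00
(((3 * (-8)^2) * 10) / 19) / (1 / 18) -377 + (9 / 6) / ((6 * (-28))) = 3068445 / 2128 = 1441.94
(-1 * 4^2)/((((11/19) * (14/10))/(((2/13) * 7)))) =-3040/143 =-21.26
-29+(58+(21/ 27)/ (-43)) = 11216/ 387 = 28.98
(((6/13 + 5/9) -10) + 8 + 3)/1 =236/117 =2.02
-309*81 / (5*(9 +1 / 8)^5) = -820150272 / 10365357965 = -0.08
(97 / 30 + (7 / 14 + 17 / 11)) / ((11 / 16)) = 13936 / 1815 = 7.68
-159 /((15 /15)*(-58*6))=53 /116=0.46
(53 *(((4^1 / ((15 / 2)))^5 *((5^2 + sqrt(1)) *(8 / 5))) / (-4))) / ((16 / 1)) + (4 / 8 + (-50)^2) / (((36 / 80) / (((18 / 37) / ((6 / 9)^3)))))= 2562985525813 / 280968750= 9121.96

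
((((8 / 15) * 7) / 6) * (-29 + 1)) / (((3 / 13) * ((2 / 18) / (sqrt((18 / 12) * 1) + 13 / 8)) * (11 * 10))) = -8281 / 825 - 2548 * sqrt(6) / 825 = -17.60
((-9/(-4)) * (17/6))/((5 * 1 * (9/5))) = 0.71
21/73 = 0.29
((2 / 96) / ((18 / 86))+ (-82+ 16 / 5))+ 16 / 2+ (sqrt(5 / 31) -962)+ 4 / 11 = -24528323 / 23760+ sqrt(155) / 31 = -1031.94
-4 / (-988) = 1 / 247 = 0.00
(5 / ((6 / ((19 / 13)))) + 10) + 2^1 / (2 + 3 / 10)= 21685 / 1794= 12.09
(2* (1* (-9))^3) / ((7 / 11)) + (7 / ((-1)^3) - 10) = -16157 / 7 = -2308.14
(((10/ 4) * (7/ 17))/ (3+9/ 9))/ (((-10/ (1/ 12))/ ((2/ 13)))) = -7/ 21216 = -0.00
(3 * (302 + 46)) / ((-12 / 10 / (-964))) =838680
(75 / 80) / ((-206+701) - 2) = 15 / 7888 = 0.00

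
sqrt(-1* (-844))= 2* sqrt(211)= 29.05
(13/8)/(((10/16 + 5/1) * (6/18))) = 13/15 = 0.87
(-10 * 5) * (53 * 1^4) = -2650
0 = 0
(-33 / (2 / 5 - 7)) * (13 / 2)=65 / 2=32.50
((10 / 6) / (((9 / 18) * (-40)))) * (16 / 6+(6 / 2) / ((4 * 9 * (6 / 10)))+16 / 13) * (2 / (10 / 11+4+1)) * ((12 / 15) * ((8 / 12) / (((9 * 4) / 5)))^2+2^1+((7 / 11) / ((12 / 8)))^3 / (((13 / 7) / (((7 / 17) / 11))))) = -1789790609719 / 7827774627816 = -0.23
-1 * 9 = -9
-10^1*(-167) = 1670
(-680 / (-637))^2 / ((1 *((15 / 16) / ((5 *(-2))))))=-14796800 / 1217307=-12.16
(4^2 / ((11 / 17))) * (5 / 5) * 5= 1360 / 11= 123.64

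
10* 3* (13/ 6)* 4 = 260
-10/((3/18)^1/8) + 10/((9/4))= -4280/9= -475.56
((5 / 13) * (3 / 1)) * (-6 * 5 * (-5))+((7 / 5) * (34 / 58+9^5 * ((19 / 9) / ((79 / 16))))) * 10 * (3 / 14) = 2261036391 / 29783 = 75917.01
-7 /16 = -0.44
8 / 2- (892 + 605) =-1493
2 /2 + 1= 2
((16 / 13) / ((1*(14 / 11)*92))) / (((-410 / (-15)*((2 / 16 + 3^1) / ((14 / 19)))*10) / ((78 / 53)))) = 0.00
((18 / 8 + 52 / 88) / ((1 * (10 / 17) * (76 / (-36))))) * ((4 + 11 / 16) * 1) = -286875 / 26752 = -10.72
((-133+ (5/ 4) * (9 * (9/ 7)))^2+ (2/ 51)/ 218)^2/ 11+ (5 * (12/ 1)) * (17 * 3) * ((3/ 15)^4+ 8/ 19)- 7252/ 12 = 8906409402078994111955063/ 496228578820128000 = 17948199.24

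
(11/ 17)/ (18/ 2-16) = -11/ 119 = -0.09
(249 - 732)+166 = -317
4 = 4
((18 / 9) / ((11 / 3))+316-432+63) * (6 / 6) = -577 / 11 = -52.45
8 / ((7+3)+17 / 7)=56 / 87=0.64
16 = 16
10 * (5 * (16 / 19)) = 800 / 19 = 42.11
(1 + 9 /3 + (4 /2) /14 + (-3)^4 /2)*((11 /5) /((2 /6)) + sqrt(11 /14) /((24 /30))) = 3125*sqrt(154) /784 + 4125 /14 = 344.11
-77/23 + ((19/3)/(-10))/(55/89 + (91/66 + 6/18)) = -5697318/1574005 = -3.62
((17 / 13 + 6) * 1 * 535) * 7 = 355775 / 13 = 27367.31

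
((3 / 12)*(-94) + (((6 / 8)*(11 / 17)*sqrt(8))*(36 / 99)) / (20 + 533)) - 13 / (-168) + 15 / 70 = -557 / 24 + 6*sqrt(2) / 9401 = -23.21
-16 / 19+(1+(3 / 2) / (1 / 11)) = 633 / 38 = 16.66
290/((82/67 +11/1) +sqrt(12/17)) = 90174630/3783023- 2603620 * sqrt(51)/11349069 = 22.20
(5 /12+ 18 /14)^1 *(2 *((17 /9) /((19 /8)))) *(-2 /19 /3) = -19448 /204687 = -0.10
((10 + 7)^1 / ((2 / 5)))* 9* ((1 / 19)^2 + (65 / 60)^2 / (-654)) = 2819195 / 7555008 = 0.37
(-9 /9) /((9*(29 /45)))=-5 /29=-0.17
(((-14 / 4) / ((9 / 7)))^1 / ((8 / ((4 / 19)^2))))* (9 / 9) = -49 / 3249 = -0.02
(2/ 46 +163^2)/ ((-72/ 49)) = -1247638/ 69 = -18081.71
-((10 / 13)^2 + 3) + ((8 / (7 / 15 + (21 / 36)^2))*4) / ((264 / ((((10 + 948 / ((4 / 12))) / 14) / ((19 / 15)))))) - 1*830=-116273125431 / 143650507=-809.42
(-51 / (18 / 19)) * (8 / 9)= -1292 / 27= -47.85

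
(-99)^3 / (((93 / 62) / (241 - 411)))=109967220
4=4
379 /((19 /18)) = 6822 /19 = 359.05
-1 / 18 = -0.06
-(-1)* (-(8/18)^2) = -16/81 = -0.20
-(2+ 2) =-4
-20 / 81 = -0.25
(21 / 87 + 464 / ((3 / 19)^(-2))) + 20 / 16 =546869 / 41876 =13.06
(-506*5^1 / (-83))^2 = 6400900 / 6889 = 929.15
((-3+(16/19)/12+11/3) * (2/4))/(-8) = -7/152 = -0.05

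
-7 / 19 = -0.37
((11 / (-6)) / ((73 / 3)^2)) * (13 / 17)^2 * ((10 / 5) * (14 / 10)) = -0.01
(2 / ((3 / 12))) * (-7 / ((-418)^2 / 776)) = -10864 / 43681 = -0.25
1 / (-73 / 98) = -98 / 73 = -1.34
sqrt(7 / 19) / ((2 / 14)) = 7 * sqrt(133) / 19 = 4.25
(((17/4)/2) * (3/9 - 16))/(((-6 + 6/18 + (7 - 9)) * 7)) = 799/1288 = 0.62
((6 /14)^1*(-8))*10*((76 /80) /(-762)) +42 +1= 38265 /889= 43.04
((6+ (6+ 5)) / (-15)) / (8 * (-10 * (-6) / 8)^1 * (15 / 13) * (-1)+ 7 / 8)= 1768 / 106635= 0.02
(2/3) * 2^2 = 8/3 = 2.67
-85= -85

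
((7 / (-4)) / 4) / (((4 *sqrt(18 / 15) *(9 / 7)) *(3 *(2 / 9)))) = -49 *sqrt(30) / 2304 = -0.12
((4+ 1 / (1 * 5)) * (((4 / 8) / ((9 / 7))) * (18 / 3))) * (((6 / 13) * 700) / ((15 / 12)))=32928 / 13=2532.92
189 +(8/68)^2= 54625/289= 189.01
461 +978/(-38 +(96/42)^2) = 346222/803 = 431.16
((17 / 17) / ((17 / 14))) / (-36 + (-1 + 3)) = -7 / 289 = -0.02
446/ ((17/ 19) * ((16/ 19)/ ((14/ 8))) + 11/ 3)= 3381126/ 31061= 108.85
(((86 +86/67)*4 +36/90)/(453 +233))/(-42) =-58547/4826010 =-0.01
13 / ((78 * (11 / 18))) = 0.27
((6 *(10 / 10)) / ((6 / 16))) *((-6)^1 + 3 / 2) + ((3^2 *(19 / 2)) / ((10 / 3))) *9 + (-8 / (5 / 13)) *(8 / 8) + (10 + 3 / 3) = 2981 / 20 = 149.05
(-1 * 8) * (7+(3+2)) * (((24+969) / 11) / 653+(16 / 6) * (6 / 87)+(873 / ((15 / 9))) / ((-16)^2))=-227.35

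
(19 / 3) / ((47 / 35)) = 665 / 141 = 4.72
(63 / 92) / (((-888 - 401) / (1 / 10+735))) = -463113 / 1185880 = -0.39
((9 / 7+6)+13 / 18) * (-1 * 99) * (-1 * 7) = 11099 / 2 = 5549.50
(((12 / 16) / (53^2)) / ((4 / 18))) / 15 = 9 / 112360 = 0.00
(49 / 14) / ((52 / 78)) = 21 / 4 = 5.25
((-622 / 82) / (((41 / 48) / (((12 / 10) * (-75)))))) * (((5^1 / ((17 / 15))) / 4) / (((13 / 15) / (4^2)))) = 6045840000 / 371501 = 16274.09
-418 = -418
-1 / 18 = -0.06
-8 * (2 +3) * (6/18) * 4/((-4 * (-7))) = -40/21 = -1.90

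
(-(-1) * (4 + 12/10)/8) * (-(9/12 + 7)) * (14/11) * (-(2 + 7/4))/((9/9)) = 8463/352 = 24.04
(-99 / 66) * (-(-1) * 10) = -15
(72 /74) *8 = 288 /37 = 7.78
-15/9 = -1.67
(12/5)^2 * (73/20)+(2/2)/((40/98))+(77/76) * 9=77407/2375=32.59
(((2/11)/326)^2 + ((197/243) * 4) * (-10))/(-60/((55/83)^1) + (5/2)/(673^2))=22948109661159466/64075736037972681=0.36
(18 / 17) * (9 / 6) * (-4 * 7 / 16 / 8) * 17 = -189 / 32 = -5.91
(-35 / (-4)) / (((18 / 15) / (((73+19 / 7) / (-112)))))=-6625 / 1344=-4.93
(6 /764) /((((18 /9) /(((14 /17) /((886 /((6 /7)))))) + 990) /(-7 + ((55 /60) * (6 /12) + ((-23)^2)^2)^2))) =45107275273993 /256728448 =175700.34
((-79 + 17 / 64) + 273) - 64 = 8337 / 64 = 130.27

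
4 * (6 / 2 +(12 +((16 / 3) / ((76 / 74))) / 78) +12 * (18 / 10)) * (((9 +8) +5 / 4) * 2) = 5353.32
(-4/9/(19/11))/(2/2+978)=-4/15219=-0.00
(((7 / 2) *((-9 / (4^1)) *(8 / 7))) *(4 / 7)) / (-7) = 36 / 49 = 0.73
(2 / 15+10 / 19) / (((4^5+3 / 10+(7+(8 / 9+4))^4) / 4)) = 3289248 / 26182006327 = 0.00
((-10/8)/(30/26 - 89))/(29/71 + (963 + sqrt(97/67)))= 0.00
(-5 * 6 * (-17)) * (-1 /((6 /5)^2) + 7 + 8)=43775 /6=7295.83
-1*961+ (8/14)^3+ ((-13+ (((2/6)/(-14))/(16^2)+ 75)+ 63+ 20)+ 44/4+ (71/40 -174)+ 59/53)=-136253537017/139614720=-975.93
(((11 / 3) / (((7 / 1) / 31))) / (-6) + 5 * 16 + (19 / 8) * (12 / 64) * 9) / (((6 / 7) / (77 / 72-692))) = -32614879405 / 497664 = -65535.94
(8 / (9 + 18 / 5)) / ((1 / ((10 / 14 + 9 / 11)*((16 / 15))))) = 15104 / 14553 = 1.04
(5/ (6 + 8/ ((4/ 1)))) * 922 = 2305/ 4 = 576.25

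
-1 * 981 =-981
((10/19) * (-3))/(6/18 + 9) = -45/266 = -0.17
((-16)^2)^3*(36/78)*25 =2516582400/13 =193583261.54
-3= -3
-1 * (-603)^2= -363609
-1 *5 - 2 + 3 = -4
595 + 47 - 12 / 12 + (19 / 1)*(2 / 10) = 3224 / 5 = 644.80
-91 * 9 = -819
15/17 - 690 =-11715/17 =-689.12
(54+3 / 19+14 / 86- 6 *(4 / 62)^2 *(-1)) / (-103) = -42668788 / 80869111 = -0.53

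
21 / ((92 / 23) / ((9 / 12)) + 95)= 0.21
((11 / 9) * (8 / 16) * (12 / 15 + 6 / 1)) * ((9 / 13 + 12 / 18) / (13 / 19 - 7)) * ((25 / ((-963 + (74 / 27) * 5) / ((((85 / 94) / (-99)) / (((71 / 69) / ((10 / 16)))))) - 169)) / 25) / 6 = -73628819 / 84456362560752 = -0.00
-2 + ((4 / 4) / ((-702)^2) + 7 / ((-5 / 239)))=-829389127 / 2464020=-336.60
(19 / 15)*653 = 12407 / 15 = 827.13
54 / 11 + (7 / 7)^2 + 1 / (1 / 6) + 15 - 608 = -6392 / 11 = -581.09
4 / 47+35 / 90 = 401 / 846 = 0.47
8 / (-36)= -2 / 9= -0.22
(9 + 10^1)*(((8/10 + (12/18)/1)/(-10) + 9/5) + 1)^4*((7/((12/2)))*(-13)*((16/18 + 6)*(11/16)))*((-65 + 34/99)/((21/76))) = 1460401871689810283/92264062500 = 15828501.72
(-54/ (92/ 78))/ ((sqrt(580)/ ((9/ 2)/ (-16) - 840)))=28314117 * sqrt(145)/ 213440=1597.39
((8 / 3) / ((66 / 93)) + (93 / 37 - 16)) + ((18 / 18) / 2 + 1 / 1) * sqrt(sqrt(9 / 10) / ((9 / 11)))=-11879 / 1221 + 10^(3 / 4) * sqrt(33) / 20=-8.11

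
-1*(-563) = 563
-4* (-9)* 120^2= 518400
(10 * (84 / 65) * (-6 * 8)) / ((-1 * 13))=8064 / 169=47.72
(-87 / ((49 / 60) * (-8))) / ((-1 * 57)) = -435 / 1862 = -0.23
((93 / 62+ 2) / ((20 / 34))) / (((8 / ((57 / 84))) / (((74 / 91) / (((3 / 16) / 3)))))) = 11951 / 1820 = 6.57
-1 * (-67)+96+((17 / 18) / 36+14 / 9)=106649 / 648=164.58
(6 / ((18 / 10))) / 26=5 / 39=0.13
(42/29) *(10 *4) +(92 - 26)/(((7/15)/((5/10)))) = 26115/203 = 128.65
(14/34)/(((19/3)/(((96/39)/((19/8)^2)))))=0.03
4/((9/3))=4/3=1.33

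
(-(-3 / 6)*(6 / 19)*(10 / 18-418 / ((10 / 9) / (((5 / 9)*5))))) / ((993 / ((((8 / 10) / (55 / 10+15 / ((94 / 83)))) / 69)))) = -0.00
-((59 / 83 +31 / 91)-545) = 4108443 / 7553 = 543.95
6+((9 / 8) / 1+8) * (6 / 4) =315 / 16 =19.69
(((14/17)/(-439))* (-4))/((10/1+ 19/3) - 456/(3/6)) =-168/20053081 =-0.00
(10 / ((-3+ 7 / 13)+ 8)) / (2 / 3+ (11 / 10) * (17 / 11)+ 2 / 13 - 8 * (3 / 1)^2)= -4225 / 162582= -0.03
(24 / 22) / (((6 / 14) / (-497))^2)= 48413764 / 33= 1467083.76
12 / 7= 1.71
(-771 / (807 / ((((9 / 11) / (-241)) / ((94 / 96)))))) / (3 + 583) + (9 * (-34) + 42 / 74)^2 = 93288.97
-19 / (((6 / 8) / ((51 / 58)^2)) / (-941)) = 15501093 / 841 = 18431.74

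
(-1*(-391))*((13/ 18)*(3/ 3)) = 5083/ 18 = 282.39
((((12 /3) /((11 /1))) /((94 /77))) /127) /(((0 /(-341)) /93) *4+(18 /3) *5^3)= 7 /2238375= 0.00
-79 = -79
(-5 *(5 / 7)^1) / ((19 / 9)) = -225 / 133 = -1.69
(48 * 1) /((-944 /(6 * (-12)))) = 216 /59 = 3.66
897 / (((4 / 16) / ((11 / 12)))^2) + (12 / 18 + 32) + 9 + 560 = 37984 / 3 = 12661.33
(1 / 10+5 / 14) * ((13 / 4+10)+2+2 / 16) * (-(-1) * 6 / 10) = 738 / 175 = 4.22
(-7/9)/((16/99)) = -77/16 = -4.81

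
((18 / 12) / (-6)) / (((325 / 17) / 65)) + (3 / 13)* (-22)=-1541 / 260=-5.93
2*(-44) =-88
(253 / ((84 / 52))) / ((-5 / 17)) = -55913 / 105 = -532.50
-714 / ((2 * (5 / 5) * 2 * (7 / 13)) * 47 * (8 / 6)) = -1989 / 376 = -5.29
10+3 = 13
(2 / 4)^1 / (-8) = -0.06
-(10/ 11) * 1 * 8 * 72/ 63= -640/ 77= -8.31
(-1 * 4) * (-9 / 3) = 12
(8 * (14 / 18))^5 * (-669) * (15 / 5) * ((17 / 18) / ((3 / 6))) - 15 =-2087825048551 / 59049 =-35357500.53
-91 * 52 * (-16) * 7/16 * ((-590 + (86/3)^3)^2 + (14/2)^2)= 17473309468942.43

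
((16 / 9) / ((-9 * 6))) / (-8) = 1 / 243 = 0.00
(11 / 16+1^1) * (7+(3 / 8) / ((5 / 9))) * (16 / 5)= 8289 / 200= 41.44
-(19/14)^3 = -6859/2744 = -2.50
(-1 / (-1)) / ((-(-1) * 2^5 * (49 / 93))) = 93 / 1568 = 0.06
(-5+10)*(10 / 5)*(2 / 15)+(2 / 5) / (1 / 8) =68 / 15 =4.53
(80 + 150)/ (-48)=-115/ 24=-4.79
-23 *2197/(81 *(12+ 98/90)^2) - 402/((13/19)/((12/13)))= -32010884651/58629649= -545.98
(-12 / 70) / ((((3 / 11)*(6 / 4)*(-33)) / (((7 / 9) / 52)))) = 1 / 5265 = 0.00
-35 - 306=-341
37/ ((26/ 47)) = 1739/ 26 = 66.88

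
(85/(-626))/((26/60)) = -1275/4069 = -0.31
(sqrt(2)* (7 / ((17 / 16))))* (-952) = -6272* sqrt(2) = -8869.95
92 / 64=23 / 16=1.44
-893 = -893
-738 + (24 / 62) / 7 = -160134 / 217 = -737.94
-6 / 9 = -2 / 3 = -0.67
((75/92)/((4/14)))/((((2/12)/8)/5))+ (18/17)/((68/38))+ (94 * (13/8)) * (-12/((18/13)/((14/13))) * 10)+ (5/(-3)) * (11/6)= -1624116431/119646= -13574.35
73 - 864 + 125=-666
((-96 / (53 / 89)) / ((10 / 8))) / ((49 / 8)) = -273408 / 12985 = -21.06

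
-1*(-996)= 996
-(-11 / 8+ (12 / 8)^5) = -199 / 32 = -6.22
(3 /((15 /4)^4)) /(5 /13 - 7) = -1664 /725625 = -0.00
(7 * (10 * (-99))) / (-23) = 301.30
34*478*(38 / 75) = 617576 / 75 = 8234.35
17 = 17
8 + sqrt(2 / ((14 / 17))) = sqrt(119) / 7 + 8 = 9.56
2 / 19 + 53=1009 / 19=53.11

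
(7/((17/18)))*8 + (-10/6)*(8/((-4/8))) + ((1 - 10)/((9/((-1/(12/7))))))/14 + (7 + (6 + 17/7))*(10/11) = 3142493/31416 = 100.03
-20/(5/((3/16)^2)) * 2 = -0.28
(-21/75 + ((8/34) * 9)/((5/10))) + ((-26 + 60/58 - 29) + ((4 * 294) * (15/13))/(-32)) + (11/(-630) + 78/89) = -329005749949/3593526300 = -91.56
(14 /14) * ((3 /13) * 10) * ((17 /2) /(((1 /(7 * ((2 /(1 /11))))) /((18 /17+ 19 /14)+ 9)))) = 34485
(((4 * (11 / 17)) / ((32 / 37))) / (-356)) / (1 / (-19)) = 7733 / 48416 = 0.16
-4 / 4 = -1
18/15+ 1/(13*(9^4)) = 511763/426465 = 1.20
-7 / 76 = -0.09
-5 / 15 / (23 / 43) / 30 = -43 / 2070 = -0.02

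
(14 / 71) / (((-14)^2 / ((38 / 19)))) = 0.00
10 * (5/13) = 50/13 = 3.85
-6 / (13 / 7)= -42 / 13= -3.23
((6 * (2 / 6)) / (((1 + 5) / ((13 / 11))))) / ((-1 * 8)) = -13 / 264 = -0.05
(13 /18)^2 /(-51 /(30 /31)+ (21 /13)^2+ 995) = 142805 /258697314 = 0.00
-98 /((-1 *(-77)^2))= 0.02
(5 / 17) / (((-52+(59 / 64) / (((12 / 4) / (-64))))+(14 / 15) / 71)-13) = -1775 / 510884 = -0.00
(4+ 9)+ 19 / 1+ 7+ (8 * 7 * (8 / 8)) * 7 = 431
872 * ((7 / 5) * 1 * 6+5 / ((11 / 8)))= 577264 / 55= 10495.71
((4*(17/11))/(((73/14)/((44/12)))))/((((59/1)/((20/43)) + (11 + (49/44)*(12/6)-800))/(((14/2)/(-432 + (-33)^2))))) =-1466080/20889365589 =-0.00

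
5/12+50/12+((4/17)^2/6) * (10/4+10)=16295/3468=4.70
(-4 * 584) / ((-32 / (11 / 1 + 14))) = 1825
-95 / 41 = -2.32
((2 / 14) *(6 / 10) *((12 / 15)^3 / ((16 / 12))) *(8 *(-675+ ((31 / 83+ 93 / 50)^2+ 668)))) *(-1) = 9977224032 / 18837109375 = 0.53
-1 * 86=-86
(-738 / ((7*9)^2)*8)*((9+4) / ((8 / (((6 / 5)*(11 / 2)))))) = -11726 / 735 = -15.95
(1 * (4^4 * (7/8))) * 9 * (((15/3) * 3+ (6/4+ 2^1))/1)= 37296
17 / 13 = 1.31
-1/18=-0.06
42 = 42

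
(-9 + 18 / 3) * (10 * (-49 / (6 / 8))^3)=75295360 / 9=8366151.11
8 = 8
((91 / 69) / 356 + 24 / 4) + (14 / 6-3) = 131099 / 24564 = 5.34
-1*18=-18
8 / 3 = 2.67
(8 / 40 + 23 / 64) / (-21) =-179 / 6720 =-0.03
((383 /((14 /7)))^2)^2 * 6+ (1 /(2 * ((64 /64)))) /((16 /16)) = 64552988167 /8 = 8069123520.88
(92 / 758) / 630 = 23 / 119385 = 0.00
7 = 7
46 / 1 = 46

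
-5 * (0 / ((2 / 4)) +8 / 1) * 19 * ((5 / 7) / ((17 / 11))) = -41800 / 119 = -351.26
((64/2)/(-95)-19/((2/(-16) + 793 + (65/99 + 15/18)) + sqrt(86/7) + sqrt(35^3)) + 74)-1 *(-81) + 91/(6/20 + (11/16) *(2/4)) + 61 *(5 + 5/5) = 11 *(466408008 *sqrt(602) + 114269961960 *sqrt(35) + 2593393349981)/(9785 *(792 *sqrt(602) + 194040 *sqrt(35) + 4403959)) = 662.00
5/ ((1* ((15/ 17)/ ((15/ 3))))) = 85/ 3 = 28.33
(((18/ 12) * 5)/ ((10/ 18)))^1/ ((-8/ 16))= -27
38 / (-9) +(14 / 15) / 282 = -8923 / 2115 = -4.22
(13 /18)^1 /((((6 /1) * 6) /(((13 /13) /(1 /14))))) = 91 /324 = 0.28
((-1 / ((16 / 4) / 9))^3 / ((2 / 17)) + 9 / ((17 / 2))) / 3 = -69459 / 2176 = -31.92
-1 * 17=-17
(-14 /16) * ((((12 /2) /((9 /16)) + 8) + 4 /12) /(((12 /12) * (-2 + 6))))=-133 /32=-4.16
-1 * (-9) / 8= 9 / 8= 1.12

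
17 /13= 1.31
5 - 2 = 3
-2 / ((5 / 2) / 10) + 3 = -5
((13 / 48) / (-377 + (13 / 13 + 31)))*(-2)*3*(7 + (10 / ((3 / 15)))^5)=1354166697 / 920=1471920.32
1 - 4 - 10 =-13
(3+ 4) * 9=63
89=89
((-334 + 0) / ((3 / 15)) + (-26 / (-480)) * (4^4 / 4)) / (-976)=1.71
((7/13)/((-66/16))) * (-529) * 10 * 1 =296240/429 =690.54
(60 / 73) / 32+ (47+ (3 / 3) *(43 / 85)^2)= 199499991 / 4219400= 47.28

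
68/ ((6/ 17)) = 192.67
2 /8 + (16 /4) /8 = 3 /4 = 0.75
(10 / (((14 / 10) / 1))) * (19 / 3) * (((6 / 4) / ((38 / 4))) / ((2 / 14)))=50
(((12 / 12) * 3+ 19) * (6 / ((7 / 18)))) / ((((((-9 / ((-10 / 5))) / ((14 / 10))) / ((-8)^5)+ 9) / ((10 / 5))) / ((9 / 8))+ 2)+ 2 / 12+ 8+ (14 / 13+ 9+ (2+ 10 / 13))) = 1518206976 / 120823613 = 12.57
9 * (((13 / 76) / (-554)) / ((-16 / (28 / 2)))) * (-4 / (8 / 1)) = -819 / 673664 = -0.00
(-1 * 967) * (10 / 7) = -9670 / 7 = -1381.43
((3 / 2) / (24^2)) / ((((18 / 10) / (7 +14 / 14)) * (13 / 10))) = 25 / 2808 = 0.01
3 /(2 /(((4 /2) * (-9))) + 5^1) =27 /44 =0.61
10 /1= 10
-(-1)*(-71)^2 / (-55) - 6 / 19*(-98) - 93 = -160624 / 1045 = -153.71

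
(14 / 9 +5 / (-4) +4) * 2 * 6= 155 / 3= 51.67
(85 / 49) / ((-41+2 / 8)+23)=-340 / 3479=-0.10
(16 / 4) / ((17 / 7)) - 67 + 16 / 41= -45279 / 697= -64.96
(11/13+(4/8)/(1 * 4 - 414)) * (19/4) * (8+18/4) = 855665/17056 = 50.17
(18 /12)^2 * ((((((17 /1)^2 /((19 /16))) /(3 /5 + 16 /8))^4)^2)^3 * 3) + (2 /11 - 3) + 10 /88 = 161608561021088988785855209728005787467699359788150112736753987357736970699842245774375493199183856130386761 /116998300883506102848425015209614446852758817108490170277164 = 1381289811909326974508277000000000000000000000000.00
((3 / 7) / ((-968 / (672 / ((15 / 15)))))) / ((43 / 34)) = -1224 / 5203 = -0.24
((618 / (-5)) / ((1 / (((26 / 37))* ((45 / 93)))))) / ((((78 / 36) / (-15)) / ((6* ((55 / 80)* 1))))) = 1376595 / 1147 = 1200.17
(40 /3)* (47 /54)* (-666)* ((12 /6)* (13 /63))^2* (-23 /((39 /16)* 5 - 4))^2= -6367983165440 /613008081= -10388.09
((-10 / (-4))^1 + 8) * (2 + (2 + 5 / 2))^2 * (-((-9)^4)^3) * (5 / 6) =-1670570708285115 / 16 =-104410669267819.69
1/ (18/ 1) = 1/ 18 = 0.06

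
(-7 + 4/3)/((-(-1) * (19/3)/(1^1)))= -17/19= -0.89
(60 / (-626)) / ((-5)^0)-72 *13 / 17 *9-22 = -2754284 / 5321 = -517.63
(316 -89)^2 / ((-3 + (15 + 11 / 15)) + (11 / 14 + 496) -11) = 10821090 / 104689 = 103.36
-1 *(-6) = 6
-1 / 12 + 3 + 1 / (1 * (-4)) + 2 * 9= 62 / 3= 20.67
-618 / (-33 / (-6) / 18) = -22248 / 11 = -2022.55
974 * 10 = 9740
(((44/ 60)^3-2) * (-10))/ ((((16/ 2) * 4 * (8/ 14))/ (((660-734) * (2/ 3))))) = -1403521/ 32400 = -43.32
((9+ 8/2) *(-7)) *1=-91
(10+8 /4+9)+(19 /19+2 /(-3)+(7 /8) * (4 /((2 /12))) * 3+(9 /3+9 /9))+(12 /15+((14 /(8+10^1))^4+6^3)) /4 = 18715229 /131220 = 142.62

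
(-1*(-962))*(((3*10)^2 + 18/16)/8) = 3467529/32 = 108360.28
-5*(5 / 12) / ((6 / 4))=-25 / 18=-1.39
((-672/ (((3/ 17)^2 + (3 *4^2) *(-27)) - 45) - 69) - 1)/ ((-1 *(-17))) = -2244466/ 549015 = -4.09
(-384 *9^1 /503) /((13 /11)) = -38016 /6539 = -5.81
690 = 690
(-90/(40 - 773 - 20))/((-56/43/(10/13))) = -3225/45682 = -0.07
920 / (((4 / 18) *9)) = 460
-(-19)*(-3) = -57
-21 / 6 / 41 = -7 / 82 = -0.09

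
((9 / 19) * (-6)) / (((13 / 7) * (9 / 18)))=-756 / 247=-3.06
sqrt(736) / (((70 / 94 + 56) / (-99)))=-47.33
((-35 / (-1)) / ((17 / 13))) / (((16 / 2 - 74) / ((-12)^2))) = -10920 / 187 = -58.40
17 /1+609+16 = 642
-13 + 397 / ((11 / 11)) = 384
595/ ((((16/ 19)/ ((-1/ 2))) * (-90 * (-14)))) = -323/ 1152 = -0.28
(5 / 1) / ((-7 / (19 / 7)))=-95 / 49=-1.94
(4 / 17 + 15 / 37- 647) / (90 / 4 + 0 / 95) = -54208 / 1887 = -28.73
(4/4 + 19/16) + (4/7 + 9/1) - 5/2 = 1037/112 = 9.26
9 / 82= 0.11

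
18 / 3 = 6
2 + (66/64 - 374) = -11871/32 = -370.97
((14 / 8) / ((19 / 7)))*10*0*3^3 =0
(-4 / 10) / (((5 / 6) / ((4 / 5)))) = -48 / 125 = -0.38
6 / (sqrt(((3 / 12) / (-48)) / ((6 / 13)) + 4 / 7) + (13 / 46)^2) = -1081394496 / 1249647053 + 40297104 * sqrt(63238) / 1249647053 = 7.24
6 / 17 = 0.35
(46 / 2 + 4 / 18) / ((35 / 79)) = 16511 / 315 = 52.42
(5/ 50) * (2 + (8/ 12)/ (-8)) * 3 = 23/ 40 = 0.58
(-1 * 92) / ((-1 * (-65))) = -92 / 65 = -1.42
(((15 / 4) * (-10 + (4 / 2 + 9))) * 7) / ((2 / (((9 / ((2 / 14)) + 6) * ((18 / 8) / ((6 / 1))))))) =21735 / 64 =339.61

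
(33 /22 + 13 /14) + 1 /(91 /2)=223 /91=2.45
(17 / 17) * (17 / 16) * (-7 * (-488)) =7259 / 2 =3629.50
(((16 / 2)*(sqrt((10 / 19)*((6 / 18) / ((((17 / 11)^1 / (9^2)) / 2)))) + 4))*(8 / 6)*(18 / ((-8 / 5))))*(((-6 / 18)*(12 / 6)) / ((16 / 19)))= 380 + 30*sqrt(53295) / 17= 787.39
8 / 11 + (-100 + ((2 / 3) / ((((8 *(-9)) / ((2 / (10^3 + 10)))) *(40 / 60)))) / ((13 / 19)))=-516166769 / 5199480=-99.27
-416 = -416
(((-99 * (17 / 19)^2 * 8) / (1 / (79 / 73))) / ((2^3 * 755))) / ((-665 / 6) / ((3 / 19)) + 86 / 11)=447533262 / 2734517332055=0.00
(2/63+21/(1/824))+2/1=1090280/63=17306.03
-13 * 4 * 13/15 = -676/15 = -45.07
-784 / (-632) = 98 / 79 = 1.24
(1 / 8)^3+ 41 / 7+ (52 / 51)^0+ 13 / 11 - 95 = -3428275 / 39424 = -86.96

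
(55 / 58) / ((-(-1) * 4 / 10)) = 2.37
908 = 908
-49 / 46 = -1.07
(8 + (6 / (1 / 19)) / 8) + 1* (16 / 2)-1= 117 / 4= 29.25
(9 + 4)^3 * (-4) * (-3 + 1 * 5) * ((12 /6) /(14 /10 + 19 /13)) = -1142440 /93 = -12284.30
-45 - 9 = -54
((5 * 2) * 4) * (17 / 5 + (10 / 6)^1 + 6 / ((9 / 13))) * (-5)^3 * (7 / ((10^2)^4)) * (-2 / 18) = 721 / 1350000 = 0.00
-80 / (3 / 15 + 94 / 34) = -1700 / 63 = -26.98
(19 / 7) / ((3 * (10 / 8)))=0.72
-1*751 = -751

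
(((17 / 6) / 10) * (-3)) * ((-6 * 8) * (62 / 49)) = 12648 / 245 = 51.62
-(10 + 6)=-16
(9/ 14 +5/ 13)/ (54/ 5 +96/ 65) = 935/ 11172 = 0.08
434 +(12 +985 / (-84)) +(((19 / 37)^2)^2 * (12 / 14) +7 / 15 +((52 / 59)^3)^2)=435.27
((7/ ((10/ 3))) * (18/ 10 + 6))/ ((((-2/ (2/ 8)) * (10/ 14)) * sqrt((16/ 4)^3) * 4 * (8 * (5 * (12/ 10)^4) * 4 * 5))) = -0.00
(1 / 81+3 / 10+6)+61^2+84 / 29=3730.21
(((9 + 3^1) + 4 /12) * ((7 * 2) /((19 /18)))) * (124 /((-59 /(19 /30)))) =-64232 /295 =-217.74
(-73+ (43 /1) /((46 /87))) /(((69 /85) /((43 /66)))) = 1399865 /209484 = 6.68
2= 2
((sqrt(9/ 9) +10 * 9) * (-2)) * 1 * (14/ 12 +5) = -3367/ 3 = -1122.33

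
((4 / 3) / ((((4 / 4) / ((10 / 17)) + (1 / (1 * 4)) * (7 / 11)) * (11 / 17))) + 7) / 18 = 9949 / 22086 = 0.45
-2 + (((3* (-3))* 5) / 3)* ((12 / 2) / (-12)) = 11 / 2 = 5.50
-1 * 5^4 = -625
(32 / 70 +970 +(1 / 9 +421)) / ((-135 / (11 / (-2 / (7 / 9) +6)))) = -602723 / 18225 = -33.07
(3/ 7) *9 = 27/ 7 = 3.86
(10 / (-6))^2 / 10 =5 / 18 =0.28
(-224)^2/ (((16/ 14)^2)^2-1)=120472576/ 1695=71075.27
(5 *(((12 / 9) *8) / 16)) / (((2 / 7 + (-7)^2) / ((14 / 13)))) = 196 / 2691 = 0.07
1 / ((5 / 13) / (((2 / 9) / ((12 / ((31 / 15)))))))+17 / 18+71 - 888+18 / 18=-1650286 / 2025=-814.96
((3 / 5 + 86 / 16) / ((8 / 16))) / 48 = 239 / 960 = 0.25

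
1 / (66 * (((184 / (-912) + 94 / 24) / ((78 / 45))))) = 988 / 139755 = 0.01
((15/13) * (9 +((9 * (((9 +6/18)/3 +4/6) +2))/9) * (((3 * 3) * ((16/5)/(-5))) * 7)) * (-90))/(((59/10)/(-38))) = -114891480/767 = -149793.32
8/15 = 0.53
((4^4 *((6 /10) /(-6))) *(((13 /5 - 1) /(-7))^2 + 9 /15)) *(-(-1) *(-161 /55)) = 2352256 /48125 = 48.88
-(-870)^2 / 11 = -756900 / 11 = -68809.09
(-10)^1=-10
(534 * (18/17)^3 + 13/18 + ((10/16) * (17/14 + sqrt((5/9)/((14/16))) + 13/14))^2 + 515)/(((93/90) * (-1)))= -266155244015/238811104 - 1875 * sqrt(70)/12152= -1115.79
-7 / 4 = -1.75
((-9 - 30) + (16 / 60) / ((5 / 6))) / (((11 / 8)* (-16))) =1.76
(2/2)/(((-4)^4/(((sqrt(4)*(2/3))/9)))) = 1/1728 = 0.00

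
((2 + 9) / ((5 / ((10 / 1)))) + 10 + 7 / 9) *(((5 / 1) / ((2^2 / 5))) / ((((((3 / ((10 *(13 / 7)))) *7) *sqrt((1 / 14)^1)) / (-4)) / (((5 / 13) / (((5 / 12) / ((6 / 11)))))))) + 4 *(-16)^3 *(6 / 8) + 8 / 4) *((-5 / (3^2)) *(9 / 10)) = 295000 *sqrt(14) / 1617 + 1812185 / 9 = 202036.50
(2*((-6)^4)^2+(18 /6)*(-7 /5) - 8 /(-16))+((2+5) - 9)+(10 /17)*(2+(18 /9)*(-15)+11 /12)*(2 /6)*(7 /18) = 92513035427 /27540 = 3359224.23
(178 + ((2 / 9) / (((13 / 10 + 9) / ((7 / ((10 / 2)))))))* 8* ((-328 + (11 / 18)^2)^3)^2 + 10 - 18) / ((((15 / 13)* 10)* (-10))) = -130192489399288982571670983295051 / 50267938621034304000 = -2589970724298.03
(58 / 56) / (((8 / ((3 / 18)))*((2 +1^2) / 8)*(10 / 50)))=145 / 504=0.29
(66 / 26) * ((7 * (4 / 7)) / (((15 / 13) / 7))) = 308 / 5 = 61.60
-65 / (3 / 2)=-130 / 3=-43.33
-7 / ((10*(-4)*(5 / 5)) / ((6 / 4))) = 21 / 80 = 0.26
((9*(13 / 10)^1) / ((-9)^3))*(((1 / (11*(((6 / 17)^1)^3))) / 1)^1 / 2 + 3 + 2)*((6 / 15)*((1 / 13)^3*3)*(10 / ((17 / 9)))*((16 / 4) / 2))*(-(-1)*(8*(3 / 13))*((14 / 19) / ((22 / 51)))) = -401422 / 227290635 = -0.00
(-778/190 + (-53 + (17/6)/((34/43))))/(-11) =4.86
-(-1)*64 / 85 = 64 / 85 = 0.75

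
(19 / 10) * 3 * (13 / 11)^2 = 7.96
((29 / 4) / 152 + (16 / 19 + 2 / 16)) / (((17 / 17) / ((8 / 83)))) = 617 / 6308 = 0.10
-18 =-18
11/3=3.67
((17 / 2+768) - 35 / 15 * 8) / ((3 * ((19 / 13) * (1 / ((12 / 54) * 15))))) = 295555 / 513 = 576.13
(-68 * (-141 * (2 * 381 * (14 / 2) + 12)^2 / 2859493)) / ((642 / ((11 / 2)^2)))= 1381529181582 / 305965751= 4515.31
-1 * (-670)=670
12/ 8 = 3/ 2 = 1.50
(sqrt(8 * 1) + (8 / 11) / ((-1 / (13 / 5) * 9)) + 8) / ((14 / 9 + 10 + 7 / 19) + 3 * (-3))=171 * sqrt(2) / 250 + 18316 / 6875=3.63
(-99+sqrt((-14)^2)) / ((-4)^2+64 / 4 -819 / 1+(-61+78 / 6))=17 / 167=0.10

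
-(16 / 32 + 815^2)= -1328451 / 2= -664225.50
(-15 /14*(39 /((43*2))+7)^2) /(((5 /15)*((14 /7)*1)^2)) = -18489645 /414176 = -44.64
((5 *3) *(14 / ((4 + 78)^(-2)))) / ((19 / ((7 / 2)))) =4942140 / 19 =260112.63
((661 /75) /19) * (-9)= -1983 /475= -4.17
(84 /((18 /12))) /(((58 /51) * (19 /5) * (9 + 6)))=476 /551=0.86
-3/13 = -0.23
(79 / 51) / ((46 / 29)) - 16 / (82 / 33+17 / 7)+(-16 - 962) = -2610200911 / 2662710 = -980.28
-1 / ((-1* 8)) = 0.12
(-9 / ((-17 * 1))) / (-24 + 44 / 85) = -45 / 1996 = -0.02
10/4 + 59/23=233/46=5.07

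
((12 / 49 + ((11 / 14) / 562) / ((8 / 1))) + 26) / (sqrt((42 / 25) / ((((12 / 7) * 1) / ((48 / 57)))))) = 28.89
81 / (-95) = -81 / 95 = -0.85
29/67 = 0.43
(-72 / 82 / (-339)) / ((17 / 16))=0.00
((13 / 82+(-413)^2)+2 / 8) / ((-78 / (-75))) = 699334575 / 4264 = 164009.05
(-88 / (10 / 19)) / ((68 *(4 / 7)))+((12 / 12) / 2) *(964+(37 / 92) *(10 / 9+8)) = 479.53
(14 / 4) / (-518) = -1 / 148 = -0.01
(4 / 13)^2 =0.09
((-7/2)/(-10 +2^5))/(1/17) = -119/44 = -2.70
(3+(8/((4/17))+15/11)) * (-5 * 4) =-8440/11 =-767.27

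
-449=-449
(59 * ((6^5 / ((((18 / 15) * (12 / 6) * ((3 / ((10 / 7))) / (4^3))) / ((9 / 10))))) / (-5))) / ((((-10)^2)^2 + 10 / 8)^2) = -1449984 / 138306175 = -0.01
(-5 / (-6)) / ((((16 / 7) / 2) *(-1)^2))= 35 / 48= 0.73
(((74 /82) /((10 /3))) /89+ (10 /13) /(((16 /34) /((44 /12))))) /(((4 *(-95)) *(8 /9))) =-51203199 /2884169600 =-0.02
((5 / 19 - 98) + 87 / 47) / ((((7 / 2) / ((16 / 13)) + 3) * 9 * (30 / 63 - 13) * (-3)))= -2131136 / 43918633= -0.05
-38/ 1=-38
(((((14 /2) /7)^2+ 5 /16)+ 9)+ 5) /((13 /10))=1225 /104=11.78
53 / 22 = 2.41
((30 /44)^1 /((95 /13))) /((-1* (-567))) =13 /79002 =0.00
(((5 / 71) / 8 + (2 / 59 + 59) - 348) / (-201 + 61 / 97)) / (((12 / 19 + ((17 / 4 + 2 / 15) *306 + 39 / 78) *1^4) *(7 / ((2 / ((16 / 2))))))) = 89233793455 / 2325846420693376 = 0.00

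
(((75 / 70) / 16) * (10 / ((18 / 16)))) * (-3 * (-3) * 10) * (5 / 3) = 89.29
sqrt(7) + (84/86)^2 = 1764/1849 + sqrt(7) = 3.60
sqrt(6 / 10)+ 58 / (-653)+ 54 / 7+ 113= sqrt(15) / 5+ 551379 / 4571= 121.40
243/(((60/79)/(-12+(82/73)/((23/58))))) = -24623352/8395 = -2933.10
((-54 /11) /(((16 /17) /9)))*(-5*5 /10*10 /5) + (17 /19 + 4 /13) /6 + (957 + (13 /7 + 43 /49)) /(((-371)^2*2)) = 34438414405105 /146596474024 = 234.92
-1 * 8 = -8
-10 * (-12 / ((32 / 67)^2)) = 526.05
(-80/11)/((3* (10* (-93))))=8/3069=0.00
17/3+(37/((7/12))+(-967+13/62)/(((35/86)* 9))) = -1902748/9765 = -194.85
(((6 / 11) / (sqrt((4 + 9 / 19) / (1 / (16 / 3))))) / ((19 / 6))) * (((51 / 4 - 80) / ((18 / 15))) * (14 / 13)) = -5649 * sqrt(4845) / 184756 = -2.13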